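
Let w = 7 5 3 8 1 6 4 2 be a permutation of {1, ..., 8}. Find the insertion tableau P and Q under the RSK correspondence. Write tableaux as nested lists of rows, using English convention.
P = [[1, 2], [3, 4], [5, 6], [7, 8]], Q = [[1, 4], [2, 6], [3, 7], [5, 8]]

Insert each entry of the permutation into P by Schensted row insertion, recording in Q the position of each new cell.

After inserting 7: P = [[7]].
After inserting 5: P = [[5], [7]].
After inserting 3: P = [[3], [5], [7]].
After inserting 8: P = [[3, 8], [5], [7]].
After inserting 1: P = [[1, 8], [3], [5], [7]].
After inserting 6: P = [[1, 6], [3, 8], [5], [7]].
After inserting 4: P = [[1, 4], [3, 6], [5, 8], [7]].
After inserting 2: P = [[1, 2], [3, 4], [5, 6], [7, 8]].

So P = [[1, 2], [3, 4], [5, 6], [7, 8]], Q = [[1, 4], [2, 6], [3, 7], [5, 8]].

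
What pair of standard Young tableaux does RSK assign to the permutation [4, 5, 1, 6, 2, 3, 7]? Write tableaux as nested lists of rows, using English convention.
P = [[1, 2, 3, 7], [4, 5, 6]], Q = [[1, 2, 4, 7], [3, 5, 6]]

Insert each entry of the permutation into P by Schensted row insertion, recording in Q the position of each new cell.

Insert 4: appended to row 1. P = [[4]].
Insert 5: appended to row 1. P = [[4, 5]].
Insert 1: 1 bumps 4 from row 1; 4 starts row 2. P = [[1, 5], [4]].
Insert 6: appended to row 1. P = [[1, 5, 6], [4]].
Insert 2: 2 bumps 5 from row 1; 5 appends to row 2. P = [[1, 2, 6], [4, 5]].
Insert 3: 3 bumps 6 from row 1; 6 appends to row 2. P = [[1, 2, 3], [4, 5, 6]].
Insert 7: appended to row 1. P = [[1, 2, 3, 7], [4, 5, 6]].

So P = [[1, 2, 3, 7], [4, 5, 6]], Q = [[1, 2, 4, 7], [3, 5, 6]].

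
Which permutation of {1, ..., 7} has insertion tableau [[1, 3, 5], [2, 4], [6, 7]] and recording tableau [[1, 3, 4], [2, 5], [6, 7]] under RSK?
6 2 4 7 5 1 3

Reverse the RSK construction: for i from n down to 1, find the cell of Q containing i, remove the entry at that cell from P, and reverse-bump it up through P; the value ejected from row 1 is w(i).

Step i=7: Q has 7 at row 3, column 2; remove 7 from row 3 of P and reverse-bump: 7 enters row 2 and ejects 4; 4 enters row 1 and ejects 3. So w(7) = 3. P is now [[1, 4, 5], [2, 7], [6]].
Step i=6: Q has 6 at row 3, column 1; remove 6 from row 3 of P and reverse-bump: 6 enters row 2 and ejects 2; 2 enters row 1 and ejects 1. So w(6) = 1. P is now [[2, 4, 5], [6, 7]].
Step i=5: Q has 5 at row 2, column 2; remove 7 from row 2 of P and reverse-bump: 7 enters row 1 and ejects 5. So w(5) = 5. P is now [[2, 4, 7], [6]].
Step i=4: Q has 4 at row 1, column 3; remove that cell from P, ejecting 7. So w(4) = 7. P is now [[2, 4], [6]].
Step i=3: Q has 3 at row 1, column 2; remove that cell from P, ejecting 4. So w(3) = 4. P is now [[2], [6]].
Step i=2: Q has 2 at row 2, column 1; remove 6 from row 2 of P and reverse-bump: 6 enters row 1 and ejects 2. So w(2) = 2. P is now [[6]].
Step i=1: Q has 1 at row 1, column 1; remove that cell from P, ejecting 6. So w(1) = 6. P is now [].

So w = 6 2 4 7 5 1 3.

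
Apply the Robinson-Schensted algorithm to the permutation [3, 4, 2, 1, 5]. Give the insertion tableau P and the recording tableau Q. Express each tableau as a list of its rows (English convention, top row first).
Insert each entry of the permutation into P by Schensted row insertion, recording in Q the position of each new cell.

After inserting 3: P = [[3]].
After inserting 4: P = [[3, 4]].
After inserting 2: P = [[2, 4], [3]].
After inserting 1: P = [[1, 4], [2], [3]].
After inserting 5: P = [[1, 4, 5], [2], [3]].

So P = [[1, 4, 5], [2], [3]], Q = [[1, 2, 5], [3], [4]].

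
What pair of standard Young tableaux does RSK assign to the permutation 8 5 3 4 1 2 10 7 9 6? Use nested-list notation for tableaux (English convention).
P = [[1, 2, 6, 9], [3, 4, 7], [5, 10], [8]], Q = [[1, 4, 7, 9], [2, 6, 8], [3, 10], [5]]

Insert each entry of the permutation into P by Schensted row insertion, recording in Q the position of each new cell.

Insert 8: appended to row 1. P = [[8]], Q = [[1]].
Insert 5: 5 bumps 8 from row 1; 8 starts row 2. P = [[5], [8]], Q = [[1], [2]].
Insert 3: 3 bumps 5 from row 1; 5 bumps 8 from row 2; 8 starts row 3. P = [[3], [5], [8]], Q = [[1], [2], [3]].
Insert 4: appended to row 1. P = [[3, 4], [5], [8]], Q = [[1, 4], [2], [3]].
Insert 1: 1 bumps 3 from row 1; 3 bumps 5 from row 2; 5 bumps 8 from row 3; 8 starts row 4. P = [[1, 4], [3], [5], [8]], Q = [[1, 4], [2], [3], [5]].
Insert 2: 2 bumps 4 from row 1; 4 appends to row 2. P = [[1, 2], [3, 4], [5], [8]], Q = [[1, 4], [2, 6], [3], [5]].
Insert 10: appended to row 1. P = [[1, 2, 10], [3, 4], [5], [8]], Q = [[1, 4, 7], [2, 6], [3], [5]].
Insert 7: 7 bumps 10 from row 1; 10 appends to row 2. P = [[1, 2, 7], [3, 4, 10], [5], [8]], Q = [[1, 4, 7], [2, 6, 8], [3], [5]].
Insert 9: appended to row 1. P = [[1, 2, 7, 9], [3, 4, 10], [5], [8]], Q = [[1, 4, 7, 9], [2, 6, 8], [3], [5]].
Insert 6: 6 bumps 7 from row 1; 7 bumps 10 from row 2; 10 appends to row 3. P = [[1, 2, 6, 9], [3, 4, 7], [5, 10], [8]], Q = [[1, 4, 7, 9], [2, 6, 8], [3, 10], [5]].

So P = [[1, 2, 6, 9], [3, 4, 7], [5, 10], [8]], Q = [[1, 4, 7, 9], [2, 6, 8], [3, 10], [5]].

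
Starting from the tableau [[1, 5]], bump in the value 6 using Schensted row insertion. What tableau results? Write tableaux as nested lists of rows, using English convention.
6 is larger than every entry of row 1, so it is appended to row 1. The new tableau is [[1, 5, 6]].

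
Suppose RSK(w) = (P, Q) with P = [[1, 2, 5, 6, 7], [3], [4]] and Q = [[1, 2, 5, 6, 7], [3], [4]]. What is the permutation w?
1 4 3 2 5 6 7

Reverse RSK: for i = n, n-1, ..., 1, locate i in Q, remove the corresponding corner cell from P, and reverse-bump its entry up through P; the value ejected from row 1 is w(i).

So w = 1 4 3 2 5 6 7.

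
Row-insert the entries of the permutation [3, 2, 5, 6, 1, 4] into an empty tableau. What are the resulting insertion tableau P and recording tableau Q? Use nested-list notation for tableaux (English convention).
Insert each entry of the permutation into P by Schensted row insertion, recording in Q the position of each new cell.

Insert 3: appended to row 1. P = [[3]].
Insert 2: 2 bumps 3 from row 1; 3 starts row 2. P = [[2], [3]].
Insert 5: appended to row 1. P = [[2, 5], [3]].
Insert 6: appended to row 1. P = [[2, 5, 6], [3]].
Insert 1: 1 bumps 2 from row 1; 2 bumps 3 from row 2; 3 starts row 3. P = [[1, 5, 6], [2], [3]].
Insert 4: 4 bumps 5 from row 1; 5 appends to row 2. P = [[1, 4, 6], [2, 5], [3]].

So P = [[1, 4, 6], [2, 5], [3]], Q = [[1, 3, 4], [2, 6], [5]].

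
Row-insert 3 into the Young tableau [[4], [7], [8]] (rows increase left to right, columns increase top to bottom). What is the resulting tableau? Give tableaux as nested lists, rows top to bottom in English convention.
In row 1, 3 replaces 4 (the leftmost entry greater than 3); 4 is bumped to row 2. In row 2, 4 replaces 7 (the leftmost entry greater than 4); 7 is bumped to row 3. In row 3, 7 replaces 8 (the leftmost entry greater than 7); 8 is bumped to row 4. 8 starts a new row 4. The new tableau is [[3], [4], [7], [8]].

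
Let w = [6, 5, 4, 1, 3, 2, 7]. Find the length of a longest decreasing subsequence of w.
5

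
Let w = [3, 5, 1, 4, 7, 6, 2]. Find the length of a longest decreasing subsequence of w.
3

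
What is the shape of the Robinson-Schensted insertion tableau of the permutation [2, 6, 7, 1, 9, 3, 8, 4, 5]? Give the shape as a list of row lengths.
[4, 4, 1]

Row-insert each entry into an empty tableau.

After inserting 2: P = [[2]].
After inserting 6: P = [[2, 6]].
After inserting 7: P = [[2, 6, 7]].
After inserting 1: P = [[1, 6, 7], [2]].
After inserting 9: P = [[1, 6, 7, 9], [2]].
After inserting 3: P = [[1, 3, 7, 9], [2, 6]].
After inserting 8: P = [[1, 3, 7, 8], [2, 6, 9]].
After inserting 4: P = [[1, 3, 4, 8], [2, 6, 7], [9]].
After inserting 5: P = [[1, 3, 4, 5], [2, 6, 7, 8], [9]].

The final insertion tableau P = [[1, 3, 4, 5], [2, 6, 7, 8], [9]] has shape [4, 4, 1].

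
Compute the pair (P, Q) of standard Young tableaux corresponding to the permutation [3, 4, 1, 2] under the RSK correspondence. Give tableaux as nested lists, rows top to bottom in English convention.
P = [[1, 2], [3, 4]], Q = [[1, 2], [3, 4]]

Insert each entry of the permutation into P by Schensted row insertion, recording in Q the position of each new cell.

Insert 3: appended to row 1. P = [[3]], Q = [[1]].
Insert 4: appended to row 1. P = [[3, 4]], Q = [[1, 2]].
Insert 1: 1 bumps 3 from row 1; 3 starts row 2. P = [[1, 4], [3]], Q = [[1, 2], [3]].
Insert 2: 2 bumps 4 from row 1; 4 appends to row 2. P = [[1, 2], [3, 4]], Q = [[1, 2], [3, 4]].

So P = [[1, 2], [3, 4]], Q = [[1, 2], [3, 4]].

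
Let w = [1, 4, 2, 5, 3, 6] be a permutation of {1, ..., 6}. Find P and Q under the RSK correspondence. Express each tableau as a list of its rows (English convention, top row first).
Insert each entry of the permutation into P by Schensted row insertion, recording in Q the position of each new cell.

Insert 1: appended to row 1. P = [[1]], Q = [[1]].
Insert 4: appended to row 1. P = [[1, 4]], Q = [[1, 2]].
Insert 2: 2 bumps 4 from row 1; 4 starts row 2. P = [[1, 2], [4]], Q = [[1, 2], [3]].
Insert 5: appended to row 1. P = [[1, 2, 5], [4]], Q = [[1, 2, 4], [3]].
Insert 3: 3 bumps 5 from row 1; 5 appends to row 2. P = [[1, 2, 3], [4, 5]], Q = [[1, 2, 4], [3, 5]].
Insert 6: appended to row 1. P = [[1, 2, 3, 6], [4, 5]], Q = [[1, 2, 4, 6], [3, 5]].

So P = [[1, 2, 3, 6], [4, 5]], Q = [[1, 2, 4, 6], [3, 5]].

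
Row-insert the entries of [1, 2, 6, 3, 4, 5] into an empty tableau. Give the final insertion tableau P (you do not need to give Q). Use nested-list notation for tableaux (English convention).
P = [[1, 2, 3, 4, 5], [6]]

Insert 1: appended to row 1. P = [[1]].
Insert 2: appended to row 1. P = [[1, 2]].
Insert 6: appended to row 1. P = [[1, 2, 6]].
Insert 3: 3 bumps 6 from row 1; 6 starts row 2. P = [[1, 2, 3], [6]].
Insert 4: appended to row 1. P = [[1, 2, 3, 4], [6]].
Insert 5: appended to row 1. P = [[1, 2, 3, 4, 5], [6]].

So P = [[1, 2, 3, 4, 5], [6]].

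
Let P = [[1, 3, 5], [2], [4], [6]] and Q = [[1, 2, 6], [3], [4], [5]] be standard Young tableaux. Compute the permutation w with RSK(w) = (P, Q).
2 6 4 3 1 5

Reverse the RSK construction: for i from n down to 1, find the cell of Q containing i, remove the entry at that cell from P, and reverse-bump it up through P; the value ejected from row 1 is w(i).

Step i=6: Q has 6 at row 1, column 3; remove that cell from P, ejecting 5. So w(6) = 5. P is now [[1, 3], [2], [4], [6]].
Step i=5: Q has 5 at row 4, column 1; remove 6 from row 4 of P and reverse-bump: 6 enters row 3 and ejects 4; 4 enters row 2 and ejects 2; 2 enters row 1 and ejects 1. So w(5) = 1. P is now [[2, 3], [4], [6]].
Step i=4: Q has 4 at row 3, column 1; remove 6 from row 3 of P and reverse-bump: 6 enters row 2 and ejects 4; 4 enters row 1 and ejects 3. So w(4) = 3. P is now [[2, 4], [6]].
Step i=3: Q has 3 at row 2, column 1; remove 6 from row 2 of P and reverse-bump: 6 enters row 1 and ejects 4. So w(3) = 4. P is now [[2, 6]].
Step i=2: Q has 2 at row 1, column 2; remove that cell from P, ejecting 6. So w(2) = 6. P is now [[2]].
Step i=1: Q has 1 at row 1, column 1; remove that cell from P, ejecting 2. So w(1) = 2. P is now [].

So w = 2 6 4 3 1 5.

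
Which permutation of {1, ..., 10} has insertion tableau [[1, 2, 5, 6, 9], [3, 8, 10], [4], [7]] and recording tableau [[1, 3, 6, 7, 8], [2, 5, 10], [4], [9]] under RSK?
7 4 8 1 3 5 6 10 2 9

Reverse the RSK construction: for i from n down to 1, find the cell of Q containing i, remove the entry at that cell from P, and reverse-bump it up through P; the value ejected from row 1 is w(i).

Step i=10: Q has 10 at row 2, column 3; remove 10 from row 2 of P and reverse-bump: 10 enters row 1 and ejects 9. So w(10) = 9. P is now [[1, 2, 5, 6, 10], [3, 8], [4], [7]].
Step i=9: Q has 9 at row 4, column 1; remove 7 from row 4 of P and reverse-bump: 7 enters row 3 and ejects 4; 4 enters row 2 and ejects 3; 3 enters row 1 and ejects 2. So w(9) = 2. P is now [[1, 3, 5, 6, 10], [4, 8], [7]].
Step i=8: Q has 8 at row 1, column 5; remove that cell from P, ejecting 10. So w(8) = 10. P is now [[1, 3, 5, 6], [4, 8], [7]].
Step i=7: Q has 7 at row 1, column 4; remove that cell from P, ejecting 6. So w(7) = 6. P is now [[1, 3, 5], [4, 8], [7]].
Step i=6: Q has 6 at row 1, column 3; remove that cell from P, ejecting 5. So w(6) = 5. P is now [[1, 3], [4, 8], [7]].
Step i=5: Q has 5 at row 2, column 2; remove 8 from row 2 of P and reverse-bump: 8 enters row 1 and ejects 3. So w(5) = 3. P is now [[1, 8], [4], [7]].
Step i=4: Q has 4 at row 3, column 1; remove 7 from row 3 of P and reverse-bump: 7 enters row 2 and ejects 4; 4 enters row 1 and ejects 1. So w(4) = 1. P is now [[4, 8], [7]].
Step i=3: Q has 3 at row 1, column 2; remove that cell from P, ejecting 8. So w(3) = 8. P is now [[4], [7]].
Step i=2: Q has 2 at row 2, column 1; remove 7 from row 2 of P and reverse-bump: 7 enters row 1 and ejects 4. So w(2) = 4. P is now [[7]].
Step i=1: Q has 1 at row 1, column 1; remove that cell from P, ejecting 7. So w(1) = 7. P is now [].

So w = 7 4 8 1 3 5 6 10 2 9.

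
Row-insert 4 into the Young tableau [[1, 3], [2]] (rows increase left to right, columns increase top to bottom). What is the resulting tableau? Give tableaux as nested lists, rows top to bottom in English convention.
[[1, 3, 4], [2]]

4 is larger than every entry of row 1, so it is appended to row 1. The new tableau is [[1, 3, 4], [2]].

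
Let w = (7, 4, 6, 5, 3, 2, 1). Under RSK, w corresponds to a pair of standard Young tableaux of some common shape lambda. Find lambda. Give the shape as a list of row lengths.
[2, 1, 1, 1, 1, 1]

Row-insert each entry into an empty tableau.

After inserting 7: P = [[7]].
After inserting 4: P = [[4], [7]].
After inserting 6: P = [[4, 6], [7]].
After inserting 5: P = [[4, 5], [6], [7]].
After inserting 3: P = [[3, 5], [4], [6], [7]].
After inserting 2: P = [[2, 5], [3], [4], [6], [7]].
After inserting 1: P = [[1, 5], [2], [3], [4], [6], [7]].

The final insertion tableau P = [[1, 5], [2], [3], [4], [6], [7]] has shape [2, 1, 1, 1, 1, 1].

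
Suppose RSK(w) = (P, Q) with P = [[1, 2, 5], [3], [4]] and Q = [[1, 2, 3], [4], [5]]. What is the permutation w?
Reverse the RSK construction: for i from n down to 1, find the cell of Q containing i, remove the entry at that cell from P, and reverse-bump it up through P; the value ejected from row 1 is w(i).

Step i=5: Q has 5 at row 3, column 1; remove 4 from row 3 of P and reverse-bump: 4 enters row 2 and ejects 3; 3 enters row 1 and ejects 2. So w(5) = 2. P is now [[1, 3, 5], [4]].
Step i=4: Q has 4 at row 2, column 1; remove 4 from row 2 of P and reverse-bump: 4 enters row 1 and ejects 3. So w(4) = 3. P is now [[1, 4, 5]].
Step i=3: Q has 3 at row 1, column 3; remove that cell from P, ejecting 5. So w(3) = 5. P is now [[1, 4]].
Step i=2: Q has 2 at row 1, column 2; remove that cell from P, ejecting 4. So w(2) = 4. P is now [[1]].
Step i=1: Q has 1 at row 1, column 1; remove that cell from P, ejecting 1. So w(1) = 1. P is now [].

So w = 1 4 5 3 2.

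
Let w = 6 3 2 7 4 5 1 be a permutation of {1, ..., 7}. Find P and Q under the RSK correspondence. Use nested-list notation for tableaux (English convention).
Insert each entry of the permutation into P by Schensted row insertion, recording in Q the position of each new cell.

Insert 6: appended to row 1. P = [[6]], Q = [[1]].
Insert 3: 3 bumps 6 from row 1; 6 starts row 2. P = [[3], [6]], Q = [[1], [2]].
Insert 2: 2 bumps 3 from row 1; 3 bumps 6 from row 2; 6 starts row 3. P = [[2], [3], [6]], Q = [[1], [2], [3]].
Insert 7: appended to row 1. P = [[2, 7], [3], [6]], Q = [[1, 4], [2], [3]].
Insert 4: 4 bumps 7 from row 1; 7 appends to row 2. P = [[2, 4], [3, 7], [6]], Q = [[1, 4], [2, 5], [3]].
Insert 5: appended to row 1. P = [[2, 4, 5], [3, 7], [6]], Q = [[1, 4, 6], [2, 5], [3]].
Insert 1: 1 bumps 2 from row 1; 2 bumps 3 from row 2; 3 bumps 6 from row 3; 6 starts row 4. P = [[1, 4, 5], [2, 7], [3], [6]], Q = [[1, 4, 6], [2, 5], [3], [7]].

So P = [[1, 4, 5], [2, 7], [3], [6]], Q = [[1, 4, 6], [2, 5], [3], [7]].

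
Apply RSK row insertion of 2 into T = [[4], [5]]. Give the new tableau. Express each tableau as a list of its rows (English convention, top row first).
[[2], [4], [5]]

In row 1, 2 replaces 4 (the leftmost entry greater than 2); 4 is bumped to row 2. In row 2, 4 replaces 5 (the leftmost entry greater than 4); 5 is bumped to row 3. 5 starts a new row 3. The new tableau is [[2], [4], [5]].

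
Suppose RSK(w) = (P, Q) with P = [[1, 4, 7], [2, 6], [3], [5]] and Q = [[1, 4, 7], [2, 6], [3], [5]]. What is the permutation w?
5 3 2 6 1 4 7

Reverse RSK: for i = n, n-1, ..., 1, locate i in Q, remove the corresponding corner cell from P, and reverse-bump its entry up through P; the value ejected from row 1 is w(i).

So w = 5 3 2 6 1 4 7.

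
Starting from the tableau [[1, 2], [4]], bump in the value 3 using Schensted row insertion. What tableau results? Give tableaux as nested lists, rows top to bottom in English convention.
3 is larger than every entry of row 1, so it is appended to row 1. The new tableau is [[1, 2, 3], [4]].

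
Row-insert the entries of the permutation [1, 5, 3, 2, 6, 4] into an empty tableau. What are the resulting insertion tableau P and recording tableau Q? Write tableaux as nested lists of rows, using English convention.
P = [[1, 2, 4], [3, 6], [5]], Q = [[1, 2, 5], [3, 6], [4]]

Insert each entry of the permutation into P by Schensted row insertion, recording in Q the position of each new cell.

After inserting 1: P = [[1]].
After inserting 5: P = [[1, 5]].
After inserting 3: P = [[1, 3], [5]].
After inserting 2: P = [[1, 2], [3], [5]].
After inserting 6: P = [[1, 2, 6], [3], [5]].
After inserting 4: P = [[1, 2, 4], [3, 6], [5]].

So P = [[1, 2, 4], [3, 6], [5]], Q = [[1, 2, 5], [3, 6], [4]].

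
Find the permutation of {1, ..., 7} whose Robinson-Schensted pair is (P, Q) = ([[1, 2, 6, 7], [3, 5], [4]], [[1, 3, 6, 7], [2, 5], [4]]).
Reverse RSK: for i = n, n-1, ..., 1, locate i in Q, remove the corresponding corner cell from P, and reverse-bump its entry up through P; the value ejected from row 1 is w(i).

So w = 4 3 5 1 2 6 7.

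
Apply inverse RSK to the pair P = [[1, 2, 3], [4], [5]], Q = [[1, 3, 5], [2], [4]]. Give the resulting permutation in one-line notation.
5 1 4 2 3

Reverse the RSK construction: for i from n down to 1, find the cell of Q containing i, remove the entry at that cell from P, and reverse-bump it up through P; the value ejected from row 1 is w(i).

Step i=5: Q has 5 at row 1, column 3; remove that cell from P, ejecting 3. So w(5) = 3. P is now [[1, 2], [4], [5]].
Step i=4: Q has 4 at row 3, column 1; remove 5 from row 3 of P and reverse-bump: 5 enters row 2 and ejects 4; 4 enters row 1 and ejects 2. So w(4) = 2. P is now [[1, 4], [5]].
Step i=3: Q has 3 at row 1, column 2; remove that cell from P, ejecting 4. So w(3) = 4. P is now [[1], [5]].
Step i=2: Q has 2 at row 2, column 1; remove 5 from row 2 of P and reverse-bump: 5 enters row 1 and ejects 1. So w(2) = 1. P is now [[5]].
Step i=1: Q has 1 at row 1, column 1; remove that cell from P, ejecting 5. So w(1) = 5. P is now [].

So w = 5 1 4 2 3.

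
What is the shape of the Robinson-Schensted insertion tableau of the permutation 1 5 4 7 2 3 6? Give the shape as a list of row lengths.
Row-insert each entry into an empty tableau.

After inserting 1: P = [[1]].
After inserting 5: P = [[1, 5]].
After inserting 4: P = [[1, 4], [5]].
After inserting 7: P = [[1, 4, 7], [5]].
After inserting 2: P = [[1, 2, 7], [4], [5]].
After inserting 3: P = [[1, 2, 3], [4, 7], [5]].
After inserting 6: P = [[1, 2, 3, 6], [4, 7], [5]].

The final insertion tableau P = [[1, 2, 3, 6], [4, 7], [5]] has shape [4, 2, 1].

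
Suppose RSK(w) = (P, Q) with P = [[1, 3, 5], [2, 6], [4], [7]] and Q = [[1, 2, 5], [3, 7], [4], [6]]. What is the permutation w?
2 7 4 3 6 1 5

Reverse the RSK construction: for i from n down to 1, find the cell of Q containing i, remove the entry at that cell from P, and reverse-bump it up through P; the value ejected from row 1 is w(i).

Step i=7: Q has 7 at row 2, column 2; remove 6 from row 2 of P and reverse-bump: 6 enters row 1 and ejects 5. So w(7) = 5. P is now [[1, 3, 6], [2], [4], [7]].
Step i=6: Q has 6 at row 4, column 1; remove 7 from row 4 of P and reverse-bump: 7 enters row 3 and ejects 4; 4 enters row 2 and ejects 2; 2 enters row 1 and ejects 1. So w(6) = 1. P is now [[2, 3, 6], [4], [7]].
Step i=5: Q has 5 at row 1, column 3; remove that cell from P, ejecting 6. So w(5) = 6. P is now [[2, 3], [4], [7]].
Step i=4: Q has 4 at row 3, column 1; remove 7 from row 3 of P and reverse-bump: 7 enters row 2 and ejects 4; 4 enters row 1 and ejects 3. So w(4) = 3. P is now [[2, 4], [7]].
Step i=3: Q has 3 at row 2, column 1; remove 7 from row 2 of P and reverse-bump: 7 enters row 1 and ejects 4. So w(3) = 4. P is now [[2, 7]].
Step i=2: Q has 2 at row 1, column 2; remove that cell from P, ejecting 7. So w(2) = 7. P is now [[2]].
Step i=1: Q has 1 at row 1, column 1; remove that cell from P, ejecting 2. So w(1) = 2. P is now [].

So w = 2 7 4 3 6 1 5.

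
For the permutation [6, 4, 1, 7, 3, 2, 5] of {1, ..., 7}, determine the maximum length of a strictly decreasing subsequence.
4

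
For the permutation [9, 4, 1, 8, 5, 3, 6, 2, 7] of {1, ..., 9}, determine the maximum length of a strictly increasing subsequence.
4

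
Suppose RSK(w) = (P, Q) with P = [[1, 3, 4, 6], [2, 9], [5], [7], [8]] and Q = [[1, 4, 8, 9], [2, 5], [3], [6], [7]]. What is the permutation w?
Reverse the RSK construction: for i from n down to 1, find the cell of Q containing i, remove the entry at that cell from P, and reverse-bump it up through P; the value ejected from row 1 is w(i).

Step i=9: Q has 9 at row 1, column 4; remove that cell from P, ejecting 6. So w(9) = 6. P is now [[1, 3, 4], [2, 9], [5], [7], [8]].
Step i=8: Q has 8 at row 1, column 3; remove that cell from P, ejecting 4. So w(8) = 4. P is now [[1, 3], [2, 9], [5], [7], [8]].
Step i=7: Q has 7 at row 5, column 1; remove 8 from row 5 of P and reverse-bump: 8 enters row 4 and ejects 7; 7 enters row 3 and ejects 5; 5 enters row 2 and ejects 2; 2 enters row 1 and ejects 1. So w(7) = 1. P is now [[2, 3], [5, 9], [7], [8]].
Step i=6: Q has 6 at row 4, column 1; remove 8 from row 4 of P and reverse-bump: 8 enters row 3 and ejects 7; 7 enters row 2 and ejects 5; 5 enters row 1 and ejects 3. So w(6) = 3. P is now [[2, 5], [7, 9], [8]].
Step i=5: Q has 5 at row 2, column 2; remove 9 from row 2 of P and reverse-bump: 9 enters row 1 and ejects 5. So w(5) = 5. P is now [[2, 9], [7], [8]].
Step i=4: Q has 4 at row 1, column 2; remove that cell from P, ejecting 9. So w(4) = 9. P is now [[2], [7], [8]].
Step i=3: Q has 3 at row 3, column 1; remove 8 from row 3 of P and reverse-bump: 8 enters row 2 and ejects 7; 7 enters row 1 and ejects 2. So w(3) = 2. P is now [[7], [8]].
Step i=2: Q has 2 at row 2, column 1; remove 8 from row 2 of P and reverse-bump: 8 enters row 1 and ejects 7. So w(2) = 7. P is now [[8]].
Step i=1: Q has 1 at row 1, column 1; remove that cell from P, ejecting 8. So w(1) = 8. P is now [].

So w = 8 7 2 9 5 3 1 4 6.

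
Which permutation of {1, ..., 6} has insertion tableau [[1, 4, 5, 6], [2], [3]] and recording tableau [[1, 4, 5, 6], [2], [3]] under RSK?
3 2 1 4 5 6

Reverse the RSK construction: for i from n down to 1, find the cell of Q containing i, remove the entry at that cell from P, and reverse-bump it up through P; the value ejected from row 1 is w(i).

Step i=6: Q has 6 at row 1, column 4; remove that cell from P, ejecting 6. So w(6) = 6. P is now [[1, 4, 5], [2], [3]].
Step i=5: Q has 5 at row 1, column 3; remove that cell from P, ejecting 5. So w(5) = 5. P is now [[1, 4], [2], [3]].
Step i=4: Q has 4 at row 1, column 2; remove that cell from P, ejecting 4. So w(4) = 4. P is now [[1], [2], [3]].
Step i=3: Q has 3 at row 3, column 1; remove 3 from row 3 of P and reverse-bump: 3 enters row 2 and ejects 2; 2 enters row 1 and ejects 1. So w(3) = 1. P is now [[2], [3]].
Step i=2: Q has 2 at row 2, column 1; remove 3 from row 2 of P and reverse-bump: 3 enters row 1 and ejects 2. So w(2) = 2. P is now [[3]].
Step i=1: Q has 1 at row 1, column 1; remove that cell from P, ejecting 3. So w(1) = 3. P is now [].

So w = 3 2 1 4 5 6.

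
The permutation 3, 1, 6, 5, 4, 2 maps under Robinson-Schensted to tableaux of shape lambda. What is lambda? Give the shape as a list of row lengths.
[2, 2, 1, 1]

Row-insert each entry into an empty tableau.

After inserting 3: P = [[3]].
After inserting 1: P = [[1], [3]].
After inserting 6: P = [[1, 6], [3]].
After inserting 5: P = [[1, 5], [3, 6]].
After inserting 4: P = [[1, 4], [3, 5], [6]].
After inserting 2: P = [[1, 2], [3, 4], [5], [6]].

The final insertion tableau P = [[1, 2], [3, 4], [5], [6]] has shape [2, 2, 1, 1].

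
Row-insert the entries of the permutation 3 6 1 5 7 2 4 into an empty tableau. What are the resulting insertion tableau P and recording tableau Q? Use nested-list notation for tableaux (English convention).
Insert each entry of the permutation into P by Schensted row insertion, recording in Q the position of each new cell.

Insert 3: appended to row 1. P = [[3]].
Insert 6: appended to row 1. P = [[3, 6]].
Insert 1: 1 bumps 3 from row 1; 3 starts row 2. P = [[1, 6], [3]].
Insert 5: 5 bumps 6 from row 1; 6 appends to row 2. P = [[1, 5], [3, 6]].
Insert 7: appended to row 1. P = [[1, 5, 7], [3, 6]].
Insert 2: 2 bumps 5 from row 1; 5 bumps 6 from row 2; 6 starts row 3. P = [[1, 2, 7], [3, 5], [6]].
Insert 4: 4 bumps 7 from row 1; 7 appends to row 2. P = [[1, 2, 4], [3, 5, 7], [6]].

So P = [[1, 2, 4], [3, 5, 7], [6]], Q = [[1, 2, 5], [3, 4, 7], [6]].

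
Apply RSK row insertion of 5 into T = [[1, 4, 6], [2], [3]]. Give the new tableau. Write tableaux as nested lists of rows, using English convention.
In row 1, 5 replaces 6 (the leftmost entry greater than 5); 6 is bumped to row 2. 6 is appended to row 2. The new tableau is [[1, 4, 5], [2, 6], [3]].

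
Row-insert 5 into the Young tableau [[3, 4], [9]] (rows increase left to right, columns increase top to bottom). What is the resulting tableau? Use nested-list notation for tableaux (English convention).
5 is larger than every entry of row 1, so it is appended to row 1. The new tableau is [[3, 4, 5], [9]].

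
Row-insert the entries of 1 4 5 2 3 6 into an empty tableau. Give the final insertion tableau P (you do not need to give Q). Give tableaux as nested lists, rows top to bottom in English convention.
P = [[1, 2, 3, 6], [4, 5]]

Insert 1: appended to row 1. P = [[1]].
Insert 4: appended to row 1. P = [[1, 4]].
Insert 5: appended to row 1. P = [[1, 4, 5]].
Insert 2: 2 bumps 4 from row 1; 4 starts row 2. P = [[1, 2, 5], [4]].
Insert 3: 3 bumps 5 from row 1; 5 appends to row 2. P = [[1, 2, 3], [4, 5]].
Insert 6: appended to row 1. P = [[1, 2, 3, 6], [4, 5]].

So P = [[1, 2, 3, 6], [4, 5]].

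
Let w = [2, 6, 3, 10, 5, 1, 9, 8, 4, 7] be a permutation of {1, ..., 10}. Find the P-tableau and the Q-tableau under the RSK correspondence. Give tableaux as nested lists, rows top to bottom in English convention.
P = [[1, 3, 4, 7], [2, 5, 8], [6, 9], [10]], Q = [[1, 2, 4, 7], [3, 5, 10], [6, 8], [9]]

Insert each entry of the permutation into P by Schensted row insertion, recording in Q the position of each new cell.

Insert 2: appended to row 1. P = [[2]].
Insert 6: appended to row 1. P = [[2, 6]].
Insert 3: 3 bumps 6 from row 1; 6 starts row 2. P = [[2, 3], [6]].
Insert 10: appended to row 1. P = [[2, 3, 10], [6]].
Insert 5: 5 bumps 10 from row 1; 10 appends to row 2. P = [[2, 3, 5], [6, 10]].
Insert 1: 1 bumps 2 from row 1; 2 bumps 6 from row 2; 6 starts row 3. P = [[1, 3, 5], [2, 10], [6]].
Insert 9: appended to row 1. P = [[1, 3, 5, 9], [2, 10], [6]].
Insert 8: 8 bumps 9 from row 1; 9 bumps 10 from row 2; 10 appends to row 3. P = [[1, 3, 5, 8], [2, 9], [6, 10]].
Insert 4: 4 bumps 5 from row 1; 5 bumps 9 from row 2; 9 bumps 10 from row 3; 10 starts row 4. P = [[1, 3, 4, 8], [2, 5], [6, 9], [10]].
Insert 7: 7 bumps 8 from row 1; 8 appends to row 2. P = [[1, 3, 4, 7], [2, 5, 8], [6, 9], [10]].

So P = [[1, 3, 4, 7], [2, 5, 8], [6, 9], [10]], Q = [[1, 2, 4, 7], [3, 5, 10], [6, 8], [9]].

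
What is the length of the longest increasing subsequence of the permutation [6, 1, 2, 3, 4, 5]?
5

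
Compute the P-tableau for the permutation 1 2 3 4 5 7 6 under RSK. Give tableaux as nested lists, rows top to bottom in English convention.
After inserting 1: P = [[1]].
After inserting 2: P = [[1, 2]].
After inserting 3: P = [[1, 2, 3]].
After inserting 4: P = [[1, 2, 3, 4]].
After inserting 5: P = [[1, 2, 3, 4, 5]].
After inserting 7: P = [[1, 2, 3, 4, 5, 7]].
After inserting 6: P = [[1, 2, 3, 4, 5, 6], [7]].

So P = [[1, 2, 3, 4, 5, 6], [7]].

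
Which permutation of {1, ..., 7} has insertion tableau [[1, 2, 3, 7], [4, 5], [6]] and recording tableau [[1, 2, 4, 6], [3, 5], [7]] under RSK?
1 4 2 6 5 7 3

Reverse the RSK construction: for i from n down to 1, find the cell of Q containing i, remove the entry at that cell from P, and reverse-bump it up through P; the value ejected from row 1 is w(i).

Step i=7: Q has 7 at row 3, column 1; remove 6 from row 3 of P and reverse-bump: 6 enters row 2 and ejects 5; 5 enters row 1 and ejects 3. So w(7) = 3. P is now [[1, 2, 5, 7], [4, 6]].
Step i=6: Q has 6 at row 1, column 4; remove that cell from P, ejecting 7. So w(6) = 7. P is now [[1, 2, 5], [4, 6]].
Step i=5: Q has 5 at row 2, column 2; remove 6 from row 2 of P and reverse-bump: 6 enters row 1 and ejects 5. So w(5) = 5. P is now [[1, 2, 6], [4]].
Step i=4: Q has 4 at row 1, column 3; remove that cell from P, ejecting 6. So w(4) = 6. P is now [[1, 2], [4]].
Step i=3: Q has 3 at row 2, column 1; remove 4 from row 2 of P and reverse-bump: 4 enters row 1 and ejects 2. So w(3) = 2. P is now [[1, 4]].
Step i=2: Q has 2 at row 1, column 2; remove that cell from P, ejecting 4. So w(2) = 4. P is now [[1]].
Step i=1: Q has 1 at row 1, column 1; remove that cell from P, ejecting 1. So w(1) = 1. P is now [].

So w = 1 4 2 6 5 7 3.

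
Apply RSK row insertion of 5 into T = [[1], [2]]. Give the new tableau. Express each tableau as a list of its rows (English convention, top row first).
[[1, 5], [2]]

5 is larger than every entry of row 1, so it is appended to row 1. The new tableau is [[1, 5], [2]].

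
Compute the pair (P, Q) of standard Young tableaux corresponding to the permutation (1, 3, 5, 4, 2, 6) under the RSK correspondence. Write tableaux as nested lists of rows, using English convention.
Insert each entry of the permutation into P by Schensted row insertion, recording in Q the position of each new cell.

Insert 1: appended to row 1. P = [[1]].
Insert 3: appended to row 1. P = [[1, 3]].
Insert 5: appended to row 1. P = [[1, 3, 5]].
Insert 4: 4 bumps 5 from row 1; 5 starts row 2. P = [[1, 3, 4], [5]].
Insert 2: 2 bumps 3 from row 1; 3 bumps 5 from row 2; 5 starts row 3. P = [[1, 2, 4], [3], [5]].
Insert 6: appended to row 1. P = [[1, 2, 4, 6], [3], [5]].

So P = [[1, 2, 4, 6], [3], [5]], Q = [[1, 2, 3, 6], [4], [5]].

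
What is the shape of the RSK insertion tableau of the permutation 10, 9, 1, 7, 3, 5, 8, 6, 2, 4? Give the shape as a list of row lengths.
[4, 2, 2, 1, 1]

Row-insert each entry into an empty tableau.

After inserting 10: P = [[10]].
After inserting 9: P = [[9], [10]].
After inserting 1: P = [[1], [9], [10]].
After inserting 7: P = [[1, 7], [9], [10]].
After inserting 3: P = [[1, 3], [7], [9], [10]].
After inserting 5: P = [[1, 3, 5], [7], [9], [10]].
After inserting 8: P = [[1, 3, 5, 8], [7], [9], [10]].
After inserting 6: P = [[1, 3, 5, 6], [7, 8], [9], [10]].
After inserting 2: P = [[1, 2, 5, 6], [3, 8], [7], [9], [10]].
After inserting 4: P = [[1, 2, 4, 6], [3, 5], [7, 8], [9], [10]].

The final insertion tableau P = [[1, 2, 4, 6], [3, 5], [7, 8], [9], [10]] has shape [4, 2, 2, 1, 1].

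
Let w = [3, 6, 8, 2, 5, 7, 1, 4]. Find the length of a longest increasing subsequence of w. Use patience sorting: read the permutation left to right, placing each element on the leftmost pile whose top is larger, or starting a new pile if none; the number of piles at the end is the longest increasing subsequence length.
3

3: new pile. tops = [3]
6: new pile. tops = [3, 6]
8: new pile. tops = [3, 6, 8]
2: onto pile 1 (replacing 3). tops = [2, 6, 8]
5: onto pile 2 (replacing 6). tops = [2, 5, 8]
7: onto pile 3 (replacing 8). tops = [2, 5, 7]
1: onto pile 1 (replacing 2). tops = [1, 5, 7]
4: onto pile 2 (replacing 5). tops = [1, 4, 7]

3 piles, so the longest increasing subsequence has length 3.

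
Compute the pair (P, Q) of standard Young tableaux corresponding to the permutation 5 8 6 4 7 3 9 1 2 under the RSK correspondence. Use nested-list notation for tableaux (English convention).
Insert each entry of the permutation into P by Schensted row insertion, recording in Q the position of each new cell.

Insert 5: appended to row 1. P = [[5]], Q = [[1]].
Insert 8: appended to row 1. P = [[5, 8]], Q = [[1, 2]].
Insert 6: 6 bumps 8 from row 1; 8 starts row 2. P = [[5, 6], [8]], Q = [[1, 2], [3]].
Insert 4: 4 bumps 5 from row 1; 5 bumps 8 from row 2; 8 starts row 3. P = [[4, 6], [5], [8]], Q = [[1, 2], [3], [4]].
Insert 7: appended to row 1. P = [[4, 6, 7], [5], [8]], Q = [[1, 2, 5], [3], [4]].
Insert 3: 3 bumps 4 from row 1; 4 bumps 5 from row 2; 5 bumps 8 from row 3; 8 starts row 4. P = [[3, 6, 7], [4], [5], [8]], Q = [[1, 2, 5], [3], [4], [6]].
Insert 9: appended to row 1. P = [[3, 6, 7, 9], [4], [5], [8]], Q = [[1, 2, 5, 7], [3], [4], [6]].
Insert 1: 1 bumps 3 from row 1; 3 bumps 4 from row 2; 4 bumps 5 from row 3; 5 bumps 8 from row 4; 8 starts row 5. P = [[1, 6, 7, 9], [3], [4], [5], [8]], Q = [[1, 2, 5, 7], [3], [4], [6], [8]].
Insert 2: 2 bumps 6 from row 1; 6 appends to row 2. P = [[1, 2, 7, 9], [3, 6], [4], [5], [8]], Q = [[1, 2, 5, 7], [3, 9], [4], [6], [8]].

So P = [[1, 2, 7, 9], [3, 6], [4], [5], [8]], Q = [[1, 2, 5, 7], [3, 9], [4], [6], [8]].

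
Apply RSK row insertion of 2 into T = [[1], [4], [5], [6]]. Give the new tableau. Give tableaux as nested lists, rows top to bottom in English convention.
2 is larger than every entry of row 1, so it is appended to row 1. The new tableau is [[1, 2], [4], [5], [6]].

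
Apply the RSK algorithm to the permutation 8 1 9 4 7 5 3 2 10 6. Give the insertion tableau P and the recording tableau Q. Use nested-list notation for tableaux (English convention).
P = [[1, 2, 5, 6], [3, 9, 10], [4], [7], [8]], Q = [[1, 3, 5, 9], [2, 4, 10], [6], [7], [8]]

Insert each entry of the permutation into P by Schensted row insertion, recording in Q the position of each new cell.

Insert 8: appended to row 1. P = [[8]].
Insert 1: 1 bumps 8 from row 1; 8 starts row 2. P = [[1], [8]].
Insert 9: appended to row 1. P = [[1, 9], [8]].
Insert 4: 4 bumps 9 from row 1; 9 appends to row 2. P = [[1, 4], [8, 9]].
Insert 7: appended to row 1. P = [[1, 4, 7], [8, 9]].
Insert 5: 5 bumps 7 from row 1; 7 bumps 8 from row 2; 8 starts row 3. P = [[1, 4, 5], [7, 9], [8]].
Insert 3: 3 bumps 4 from row 1; 4 bumps 7 from row 2; 7 bumps 8 from row 3; 8 starts row 4. P = [[1, 3, 5], [4, 9], [7], [8]].
Insert 2: 2 bumps 3 from row 1; 3 bumps 4 from row 2; 4 bumps 7 from row 3; 7 bumps 8 from row 4; 8 starts row 5. P = [[1, 2, 5], [3, 9], [4], [7], [8]].
Insert 10: appended to row 1. P = [[1, 2, 5, 10], [3, 9], [4], [7], [8]].
Insert 6: 6 bumps 10 from row 1; 10 appends to row 2. P = [[1, 2, 5, 6], [3, 9, 10], [4], [7], [8]].

So P = [[1, 2, 5, 6], [3, 9, 10], [4], [7], [8]], Q = [[1, 3, 5, 9], [2, 4, 10], [6], [7], [8]].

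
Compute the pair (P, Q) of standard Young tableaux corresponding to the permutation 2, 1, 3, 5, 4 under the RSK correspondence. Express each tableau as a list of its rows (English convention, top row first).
P = [[1, 3, 4], [2, 5]], Q = [[1, 3, 4], [2, 5]]

Insert each entry of the permutation into P by Schensted row insertion, recording in Q the position of each new cell.

Insert 2: appended to row 1. P = [[2]].
Insert 1: 1 bumps 2 from row 1; 2 starts row 2. P = [[1], [2]].
Insert 3: appended to row 1. P = [[1, 3], [2]].
Insert 5: appended to row 1. P = [[1, 3, 5], [2]].
Insert 4: 4 bumps 5 from row 1; 5 appends to row 2. P = [[1, 3, 4], [2, 5]].

So P = [[1, 3, 4], [2, 5]], Q = [[1, 3, 4], [2, 5]].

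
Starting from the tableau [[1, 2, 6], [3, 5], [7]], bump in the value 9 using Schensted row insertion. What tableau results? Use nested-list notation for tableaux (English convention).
9 is larger than every entry of row 1, so it is appended to row 1. The new tableau is [[1, 2, 6, 9], [3, 5], [7]].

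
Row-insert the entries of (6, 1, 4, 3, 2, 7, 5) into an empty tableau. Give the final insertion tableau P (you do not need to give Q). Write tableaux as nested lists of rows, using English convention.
P = [[1, 2, 5], [3, 7], [4], [6]]

Insert 6: appended to row 1. P = [[6]].
Insert 1: 1 bumps 6 from row 1; 6 starts row 2. P = [[1], [6]].
Insert 4: appended to row 1. P = [[1, 4], [6]].
Insert 3: 3 bumps 4 from row 1; 4 bumps 6 from row 2; 6 starts row 3. P = [[1, 3], [4], [6]].
Insert 2: 2 bumps 3 from row 1; 3 bumps 4 from row 2; 4 bumps 6 from row 3; 6 starts row 4. P = [[1, 2], [3], [4], [6]].
Insert 7: appended to row 1. P = [[1, 2, 7], [3], [4], [6]].
Insert 5: 5 bumps 7 from row 1; 7 appends to row 2. P = [[1, 2, 5], [3, 7], [4], [6]].

So P = [[1, 2, 5], [3, 7], [4], [6]].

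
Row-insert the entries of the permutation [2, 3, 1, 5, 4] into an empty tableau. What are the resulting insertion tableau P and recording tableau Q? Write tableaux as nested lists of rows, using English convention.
P = [[1, 3, 4], [2, 5]], Q = [[1, 2, 4], [3, 5]]

Insert each entry of the permutation into P by Schensted row insertion, recording in Q the position of each new cell.

Insert 2: appended to row 1. P = [[2]].
Insert 3: appended to row 1. P = [[2, 3]].
Insert 1: 1 bumps 2 from row 1; 2 starts row 2. P = [[1, 3], [2]].
Insert 5: appended to row 1. P = [[1, 3, 5], [2]].
Insert 4: 4 bumps 5 from row 1; 5 appends to row 2. P = [[1, 3, 4], [2, 5]].

So P = [[1, 3, 4], [2, 5]], Q = [[1, 2, 4], [3, 5]].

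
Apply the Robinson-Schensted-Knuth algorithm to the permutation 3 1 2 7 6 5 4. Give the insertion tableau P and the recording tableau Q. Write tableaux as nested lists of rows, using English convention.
P = [[1, 2, 4], [3, 5], [6], [7]], Q = [[1, 3, 4], [2, 5], [6], [7]]

Insert each entry of the permutation into P by Schensted row insertion, recording in Q the position of each new cell.

Insert 3: appended to row 1. P = [[3]], Q = [[1]].
Insert 1: 1 bumps 3 from row 1; 3 starts row 2. P = [[1], [3]], Q = [[1], [2]].
Insert 2: appended to row 1. P = [[1, 2], [3]], Q = [[1, 3], [2]].
Insert 7: appended to row 1. P = [[1, 2, 7], [3]], Q = [[1, 3, 4], [2]].
Insert 6: 6 bumps 7 from row 1; 7 appends to row 2. P = [[1, 2, 6], [3, 7]], Q = [[1, 3, 4], [2, 5]].
Insert 5: 5 bumps 6 from row 1; 6 bumps 7 from row 2; 7 starts row 3. P = [[1, 2, 5], [3, 6], [7]], Q = [[1, 3, 4], [2, 5], [6]].
Insert 4: 4 bumps 5 from row 1; 5 bumps 6 from row 2; 6 bumps 7 from row 3; 7 starts row 4. P = [[1, 2, 4], [3, 5], [6], [7]], Q = [[1, 3, 4], [2, 5], [6], [7]].

So P = [[1, 2, 4], [3, 5], [6], [7]], Q = [[1, 3, 4], [2, 5], [6], [7]].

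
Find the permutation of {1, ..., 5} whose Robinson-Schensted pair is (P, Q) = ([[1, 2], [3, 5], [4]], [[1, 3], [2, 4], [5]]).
Reverse the RSK construction: for i from n down to 1, find the cell of Q containing i, remove the entry at that cell from P, and reverse-bump it up through P; the value ejected from row 1 is w(i).

Step i=5: Q has 5 at row 3, column 1; remove 4 from row 3 of P and reverse-bump: 4 enters row 2 and ejects 3; 3 enters row 1 and ejects 2. So w(5) = 2. P is now [[1, 3], [4, 5]].
Step i=4: Q has 4 at row 2, column 2; remove 5 from row 2 of P and reverse-bump: 5 enters row 1 and ejects 3. So w(4) = 3. P is now [[1, 5], [4]].
Step i=3: Q has 3 at row 1, column 2; remove that cell from P, ejecting 5. So w(3) = 5. P is now [[1], [4]].
Step i=2: Q has 2 at row 2, column 1; remove 4 from row 2 of P and reverse-bump: 4 enters row 1 and ejects 1. So w(2) = 1. P is now [[4]].
Step i=1: Q has 1 at row 1, column 1; remove that cell from P, ejecting 4. So w(1) = 4. P is now [].

So w = 4 1 5 3 2.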